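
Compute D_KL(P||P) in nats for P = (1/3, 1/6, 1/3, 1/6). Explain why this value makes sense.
0.0000 nats

KL divergence satisfies the Gibbs inequality: D_KL(P||Q) ≥ 0 for all distributions P, Q.

D_KL(P||Q) = Σ p(x) log(p(x)/q(x))
Each term is p(x) × log_e(p(x)/p(x)) = p(x) × log_e(1) = 0, so the sum is 0.
D_KL(P||Q) = 0.0000 nats

When P = Q, the KL divergence is exactly 0, as there is no 'divergence' between identical distributions.

This non-negativity is a fundamental property: relative entropy cannot be negative because it measures how different Q is from P.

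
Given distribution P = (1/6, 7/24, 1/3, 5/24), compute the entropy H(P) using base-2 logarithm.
1.9491 bits

Shannon entropy is H(X) = -Σ p(x) log p(x).

For P = (1/6, 7/24, 1/3, 5/24):
H = -1/6 × log_2(1/6) -7/24 × log_2(7/24) -1/3 × log_2(1/3) -5/24 × log_2(5/24)
H = 1.9491 bits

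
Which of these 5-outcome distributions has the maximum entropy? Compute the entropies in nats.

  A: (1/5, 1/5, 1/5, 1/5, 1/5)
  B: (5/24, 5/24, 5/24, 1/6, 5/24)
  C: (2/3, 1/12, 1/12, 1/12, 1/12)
A

For a discrete distribution over n outcomes, entropy is maximized by the uniform distribution.

Computing entropies:
H(A) = 1.6094 nats
H(B) = 1.6058 nats
H(C) = 1.0986 nats

The uniform distribution (where all probabilities equal 1/5) achieves the maximum entropy of log_e(5) = 1.6094 nats.

Distribution A has the highest entropy.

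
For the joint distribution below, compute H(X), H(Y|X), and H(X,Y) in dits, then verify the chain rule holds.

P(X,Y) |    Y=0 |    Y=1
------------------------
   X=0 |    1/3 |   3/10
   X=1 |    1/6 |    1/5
H(X,Y) = 0.5854, H(X) = 0.2854, H(Y|X) = 0.3000 (all in dits)

Chain rule: H(X,Y) = H(X) + H(Y|X)

Left side — joint entropy directly:
H(X,Y) = -Σ p(x,y) log p(x,y) = 0.5854 dits

Right side — compute H(Y|X) from the conditional distributions:
P(X) = (19/30, 11/30), so H(X) = 0.2854 dits
H(Y|X) = Σ_x P(X=x) · H(Y|X=x):
  P(Y|X=0) = (10/19, 9/19), H(Y|X=0) = 0.3004, weight P(X=0) = 19/30
  P(Y|X=1) = (5/11, 6/11), H(Y|X=1) = 0.2992, weight P(X=1) = 11/30
H(Y|X) = 0.3000 dits

H(X) + H(Y|X) = 0.2854 + 0.3000 = 0.5854 dits

Both sides equal 0.5854 dits. ✓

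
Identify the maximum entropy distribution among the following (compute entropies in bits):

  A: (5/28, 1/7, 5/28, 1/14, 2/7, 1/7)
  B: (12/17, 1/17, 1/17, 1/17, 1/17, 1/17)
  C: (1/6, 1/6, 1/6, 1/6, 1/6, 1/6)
C

For a discrete distribution over n outcomes, entropy is maximized by the uniform distribution.

Computing entropies:
H(A) = 2.4781 bits
H(B) = 1.5569 bits
H(C) = 2.5850 bits

The uniform distribution (where all probabilities equal 1/6) achieves the maximum entropy of log_2(6) = 2.5850 bits.

Distribution C has the highest entropy.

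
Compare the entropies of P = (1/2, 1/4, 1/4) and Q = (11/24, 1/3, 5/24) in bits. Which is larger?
Q

Computing entropies in bits:
H(P) = 1.5000
H(Q) = 1.5157

Distribution Q has higher entropy.

Intuition: The distribution closer to uniform (more spread out) has higher entropy.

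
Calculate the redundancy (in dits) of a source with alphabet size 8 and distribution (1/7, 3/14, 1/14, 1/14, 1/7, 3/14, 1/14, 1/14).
0.0475 dits

Redundancy measures how far a source is from maximum entropy:
R = H_max - H(X)

Maximum entropy for 8 symbols: H_max = log_10(8) = 0.9031 dits
Actual entropy: H(X) = 0.8556 dits
Redundancy: R = 0.9031 - 0.8556 = 0.0475 dits

This redundancy represents potential for compression: the source could be compressed by 0.0475 dits per symbol.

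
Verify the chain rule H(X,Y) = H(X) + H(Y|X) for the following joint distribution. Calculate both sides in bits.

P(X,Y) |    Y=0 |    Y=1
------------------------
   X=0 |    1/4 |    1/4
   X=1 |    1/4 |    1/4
H(X,Y) = 2.0000, H(X) = 1.0000, H(Y|X) = 1.0000 (all in bits)

Chain rule: H(X,Y) = H(X) + H(Y|X)

Left side — joint entropy directly:
H(X,Y) = -Σ p(x,y) log p(x,y) = 2.0000 bits

Right side — compute H(Y|X) from the conditional distributions:
P(X) = (1/2, 1/2), so H(X) = 1.0000 bits
H(Y|X) = Σ_x P(X=x) · H(Y|X=x):
  P(Y|X=0) = (1/2, 1/2), H(Y|X=0) = 1.0000, weight P(X=0) = 1/2
  P(Y|X=1) = (1/2, 1/2), H(Y|X=1) = 1.0000, weight P(X=1) = 1/2
H(Y|X) = 1.0000 bits

H(X) + H(Y|X) = 1.0000 + 1.0000 = 2.0000 bits

Both sides equal 2.0000 bits. ✓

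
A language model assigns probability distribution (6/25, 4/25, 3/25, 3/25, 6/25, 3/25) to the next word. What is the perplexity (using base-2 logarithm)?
5.7060

Perplexity is 2^H (or exp(H) for natural log).

First, H = -Σ p log p = 2.5125 bits
Perplexity = 2^2.5125 = 5.7060

Interpretation: The model's uncertainty is equivalent to choosing uniformly among 5.7 options.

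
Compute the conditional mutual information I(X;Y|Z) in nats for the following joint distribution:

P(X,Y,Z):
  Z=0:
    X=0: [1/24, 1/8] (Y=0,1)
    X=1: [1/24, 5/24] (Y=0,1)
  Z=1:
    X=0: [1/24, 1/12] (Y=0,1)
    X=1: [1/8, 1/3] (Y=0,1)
0.0030 nats

Conditional mutual information: I(X;Y|Z) = H(X|Z) + H(Y|Z) - H(X,Y|Z)

H(Z) = 0.6792
H(X,Z) = 1.2627 → H(X|Z) = 0.5835
H(Y,Z) = 1.2367 → H(Y|Z) = 0.5575
H(X,Y,Z) = 1.8172 → H(X,Y|Z) = 1.1380

I(X;Y|Z) = 0.5835 + 0.5575 - 1.1380 = 0.0030 nats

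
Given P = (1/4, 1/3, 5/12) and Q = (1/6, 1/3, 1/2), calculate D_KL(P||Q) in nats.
0.0254 nats

KL divergence: D_KL(P||Q) = Σ p(x) log(p(x)/q(x))

Computing term by term:
  x=0: 1/4 × log_e[(1/4)/(1/6)] = 1/4 × 0.4055 = 0.1014
  x=1: 1/3 × log_e[(1/3)/(1/3)] = 1/3 × 0.0000 = 0.0000
  x=2: 5/12 × log_e[(5/12)/(1/2)] = 5/12 × -0.1823 = -0.0760

D_KL(P||Q) = 0.0254 nats

Note: KL divergence is always non-negative and equals 0 iff P = Q.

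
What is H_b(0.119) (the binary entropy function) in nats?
0.3649 nats

The binary entropy function is:
H(p) = -p log(p) - (1-p) log(1-p)

H(0.119) = -0.119 × log_e(0.119) - 0.881 × log_e(0.881)
H(0.119) = 0.3649 nats

Note: Binary entropy is maximized at p=0.5 (H=1 bit) and minimized at p=0 or p=1 (H=0).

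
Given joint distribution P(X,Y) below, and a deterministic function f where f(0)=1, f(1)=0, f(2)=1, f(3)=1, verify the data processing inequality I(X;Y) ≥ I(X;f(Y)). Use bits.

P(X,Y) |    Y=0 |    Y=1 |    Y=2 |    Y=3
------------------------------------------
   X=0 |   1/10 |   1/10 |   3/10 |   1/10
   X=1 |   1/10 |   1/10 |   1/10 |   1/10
I(X;Y) = 0.0464, I(X;f(Y)) = 0.0074, inequality holds: 0.0464 ≥ 0.0074

Data Processing Inequality: For any Markov chain X → Y → Z, we have I(X;Y) ≥ I(X;Z).

Here Z = f(Y) is a deterministic function of Y, forming X → Y → Z.

Original I(X;Y) = 0.0464 bits

After applying f:
P(X,Z) where Z=f(Y):
- P(X,Z=0) = P(X,Y=1)
- P(X,Z=1) = P(X,Y=0) + P(X,Y=2) + P(X,Y=3)

I(X;Z) = I(X;f(Y)) = 0.0074 bits

Verification: 0.0464 ≥ 0.0074 ✓

Information cannot be created by processing; the function f can only lose information about X.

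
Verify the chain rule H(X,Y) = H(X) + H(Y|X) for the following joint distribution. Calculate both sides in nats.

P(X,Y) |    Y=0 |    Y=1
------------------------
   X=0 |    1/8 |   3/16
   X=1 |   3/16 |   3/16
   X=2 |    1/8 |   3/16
H(X,Y) = 1.7753, H(X) = 1.0948, H(Y|X) = 0.6806 (all in nats)

Chain rule: H(X,Y) = H(X) + H(Y|X)

Left side — joint entropy directly:
H(X,Y) = -Σ p(x,y) log p(x,y) = 1.7753 nats

Right side — compute H(Y|X) from the conditional distributions:
P(X) = (5/16, 3/8, 5/16), so H(X) = 1.0948 nats
H(Y|X) = Σ_x P(X=x) · H(Y|X=x):
  P(Y|X=0) = (2/5, 3/5), H(Y|X=0) = 0.6730, weight P(X=0) = 5/16
  P(Y|X=1) = (1/2, 1/2), H(Y|X=1) = 0.6931, weight P(X=1) = 3/8
  P(Y|X=2) = (2/5, 3/5), H(Y|X=2) = 0.6730, weight P(X=2) = 5/16
H(Y|X) = 0.6806 nats

H(X) + H(Y|X) = 1.0948 + 0.6806 = 1.7753 nats

Both sides equal 1.7753 nats. ✓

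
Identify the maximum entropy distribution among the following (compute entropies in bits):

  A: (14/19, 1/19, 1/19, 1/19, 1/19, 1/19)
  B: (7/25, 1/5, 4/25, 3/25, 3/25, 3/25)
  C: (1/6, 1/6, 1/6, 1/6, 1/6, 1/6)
C

For a discrete distribution over n outcomes, entropy is maximized by the uniform distribution.

Computing entropies:
H(A) = 1.4425 bits
H(B) = 2.5028 bits
H(C) = 2.5850 bits

The uniform distribution (where all probabilities equal 1/6) achieves the maximum entropy of log_2(6) = 2.5850 bits.

Distribution C has the highest entropy.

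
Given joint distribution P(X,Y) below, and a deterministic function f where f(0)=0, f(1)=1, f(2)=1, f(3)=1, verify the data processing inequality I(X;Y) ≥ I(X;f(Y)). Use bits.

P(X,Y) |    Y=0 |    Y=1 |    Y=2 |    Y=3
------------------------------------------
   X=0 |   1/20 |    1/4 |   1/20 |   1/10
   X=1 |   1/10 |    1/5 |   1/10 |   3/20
I(X;Y) = 0.0286, I(X;f(Y)) = 0.0072, inequality holds: 0.0286 ≥ 0.0072

Data Processing Inequality: For any Markov chain X → Y → Z, we have I(X;Y) ≥ I(X;Z).

Here Z = f(Y) is a deterministic function of Y, forming X → Y → Z.

Original I(X;Y) = 0.0286 bits

After applying f:
P(X,Z) where Z=f(Y):
- P(X,Z=0) = P(X,Y=0)
- P(X,Z=1) = P(X,Y=1) + P(X,Y=2) + P(X,Y=3)

I(X;Z) = I(X;f(Y)) = 0.0072 bits

Verification: 0.0286 ≥ 0.0072 ✓

Information cannot be created by processing; the function f can only lose information about X.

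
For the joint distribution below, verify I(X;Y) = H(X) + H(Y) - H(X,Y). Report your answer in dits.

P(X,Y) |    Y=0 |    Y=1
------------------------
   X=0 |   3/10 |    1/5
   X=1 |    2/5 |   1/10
I(X;Y) = 0.0105 dits

Mutual information has multiple equivalent forms:
- I(X;Y) = H(X) - H(X|Y)
- I(X;Y) = H(Y) - H(Y|X)
- I(X;Y) = H(X) + H(Y) - H(X,Y)

Computing all quantities:
H(X) = 0.3010, H(Y) = 0.2653, H(X,Y) = 0.5558
H(X|Y) = 0.2905, H(Y|X) = 0.2548

Verification:
H(X) - H(X|Y) = 0.3010 - 0.2905 = 0.0105
H(Y) - H(Y|X) = 0.2653 - 0.2548 = 0.0105
H(X) + H(Y) - H(X,Y) = 0.3010 + 0.2653 - 0.5558 = 0.0105

All forms give I(X;Y) = 0.0105 dits. ✓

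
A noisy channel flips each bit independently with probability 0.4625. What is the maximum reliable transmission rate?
0.0041 bits

For a binary symmetric channel (BSC) with error probability p:
Capacity C = 1 - H(p) bits per symbol

where H(p) = -p log₂(p) - (1-p) log₂(1-p) is the binary entropy function.

H(0.4625) = 0.9959 bits
C = 1 - 0.9959 = 0.0041 bits per symbol

This means we can reliably transmit up to 0.0041 bits of information per channel use.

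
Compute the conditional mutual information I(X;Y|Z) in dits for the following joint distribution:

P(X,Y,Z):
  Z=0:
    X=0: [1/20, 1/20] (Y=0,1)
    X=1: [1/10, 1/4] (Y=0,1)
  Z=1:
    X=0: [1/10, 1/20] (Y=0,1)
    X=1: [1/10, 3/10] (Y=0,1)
0.0208 dits

Conditional mutual information: I(X;Y|Z) = H(X|Z) + H(Y|Z) - H(X,Y|Z)

H(Z) = 0.2989
H(X,Z) = 0.5423 → H(X|Z) = 0.2435
H(Y,Z) = 0.5798 → H(Y|Z) = 0.2810
H(X,Y,Z) = 0.8025 → H(X,Y|Z) = 0.5037

I(X;Y|Z) = 0.2435 + 0.2810 - 0.5037 = 0.0208 dits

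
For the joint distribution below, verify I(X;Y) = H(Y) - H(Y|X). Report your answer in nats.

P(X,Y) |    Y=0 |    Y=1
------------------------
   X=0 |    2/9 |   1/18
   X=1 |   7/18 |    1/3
I(X;Y) = 0.0308 nats

Mutual information has multiple equivalent forms:
- I(X;Y) = H(X) - H(X|Y)
- I(X;Y) = H(Y) - H(Y|X)
- I(X;Y) = H(X) + H(Y) - H(X,Y)

Computing all quantities:
H(X) = 0.5908, H(Y) = 0.6682, H(X,Y) = 1.2283
H(X|Y) = 0.5601, H(Y|X) = 0.6375

Verification:
H(X) - H(X|Y) = 0.5908 - 0.5601 = 0.0308
H(Y) - H(Y|X) = 0.6682 - 0.6375 = 0.0308
H(X) + H(Y) - H(X,Y) = 0.5908 + 0.6682 - 1.2283 = 0.0308

All forms give I(X;Y) = 0.0308 nats. ✓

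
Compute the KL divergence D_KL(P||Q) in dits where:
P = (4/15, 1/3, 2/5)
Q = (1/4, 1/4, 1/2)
0.0104 dits

KL divergence: D_KL(P||Q) = Σ p(x) log(p(x)/q(x))

Computing term by term:
  x=0: 4/15 × log_10[(4/15)/(1/4)] = 4/15 × 0.0280 = 0.0075
  x=1: 1/3 × log_10[(1/3)/(1/4)] = 1/3 × 0.1249 = 0.0416
  x=2: 2/5 × log_10[(2/5)/(1/2)] = 2/5 × -0.0969 = -0.0388

D_KL(P||Q) = 0.0104 dits

Note: KL divergence is always non-negative and equals 0 iff P = Q.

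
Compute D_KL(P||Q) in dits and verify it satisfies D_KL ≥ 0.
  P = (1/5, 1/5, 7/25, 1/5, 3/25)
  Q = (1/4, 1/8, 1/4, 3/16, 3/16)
0.0176 dits

KL divergence satisfies the Gibbs inequality: D_KL(P||Q) ≥ 0 for all distributions P, Q.

D_KL(P||Q) = Σ p(x) log(p(x)/q(x))
Term by term:
  x=0: 1/5 × log_10[(1/5)/(1/4)] = -0.0194
  x=1: 1/5 × log_10[(1/5)/(1/8)] = 0.0408
  x=2: 7/25 × log_10[(7/25)/(1/4)] = 0.0138
  x=3: 1/5 × log_10[(1/5)/(3/16)] = 0.0056
  x=4: 3/25 × log_10[(3/25)/(3/16)] = -0.0233
D_KL(P||Q) = 0.0176 dits

D_KL(P||Q) = 0.0176 ≥ 0 ✓

This non-negativity is a fundamental property: relative entropy cannot be negative because it measures how different Q is from P.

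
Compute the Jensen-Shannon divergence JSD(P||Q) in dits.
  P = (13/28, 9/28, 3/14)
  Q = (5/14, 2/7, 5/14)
0.0057 dits

Jensen-Shannon divergence is:
JSD(P||Q) = 0.5 × D_KL(P||M) + 0.5 × D_KL(Q||M)
where M = 0.5 × (P + Q) is the mixture distribution.

M = 0.5 × (13/28, 9/28, 3/14) + 0.5 × (5/14, 2/7, 5/14) = (0.410714, 0.303571, 2/7)

D_KL(P||M) = 0.0059 dits
D_KL(Q||M) = 0.0054 dits

JSD(P||Q) = 0.5 × 0.0059 + 0.5 × 0.0054 = 0.0057 dits

Unlike KL divergence, JSD is symmetric and bounded: 0 ≤ JSD ≤ log(2).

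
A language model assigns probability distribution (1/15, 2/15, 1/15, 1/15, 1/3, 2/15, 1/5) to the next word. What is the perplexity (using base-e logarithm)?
5.8533

Perplexity is e^H (or exp(H) for natural log).

First, H = -Σ p log p = 1.7670 nats
Perplexity = e^1.7670 = 5.8533

Interpretation: The model's uncertainty is equivalent to choosing uniformly among 5.9 options.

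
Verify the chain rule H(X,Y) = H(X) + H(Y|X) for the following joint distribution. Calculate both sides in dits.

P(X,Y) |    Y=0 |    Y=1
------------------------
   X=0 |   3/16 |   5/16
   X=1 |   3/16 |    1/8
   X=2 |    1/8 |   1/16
H(X,Y) = 0.7315, H(X) = 0.4447, H(Y|X) = 0.2868 (all in dits)

Chain rule: H(X,Y) = H(X) + H(Y|X)

Left side — joint entropy directly:
H(X,Y) = -Σ p(x,y) log p(x,y) = 0.7315 dits

Right side — compute H(Y|X) from the conditional distributions:
P(X) = (1/2, 5/16, 3/16), so H(X) = 0.4447 dits
H(Y|X) = Σ_x P(X=x) · H(Y|X=x):
  P(Y|X=0) = (3/8, 5/8), H(Y|X=0) = 0.2873, weight P(X=0) = 1/2
  P(Y|X=1) = (3/5, 2/5), H(Y|X=1) = 0.2923, weight P(X=1) = 5/16
  P(Y|X=2) = (2/3, 1/3), H(Y|X=2) = 0.2764, weight P(X=2) = 3/16
H(Y|X) = 0.2868 dits

H(X) + H(Y|X) = 0.4447 + 0.2868 = 0.7315 dits

Both sides equal 0.7315 dits. ✓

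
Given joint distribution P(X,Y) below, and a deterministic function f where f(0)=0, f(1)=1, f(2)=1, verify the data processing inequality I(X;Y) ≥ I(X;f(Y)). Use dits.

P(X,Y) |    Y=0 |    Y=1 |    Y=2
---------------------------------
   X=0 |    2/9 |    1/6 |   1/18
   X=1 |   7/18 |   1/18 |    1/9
I(X;Y) = 0.0240, I(X;f(Y)) = 0.0090, inequality holds: 0.0240 ≥ 0.0090

Data Processing Inequality: For any Markov chain X → Y → Z, we have I(X;Y) ≥ I(X;Z).

Here Z = f(Y) is a deterministic function of Y, forming X → Y → Z.

Original I(X;Y) = 0.0240 dits

After applying f:
P(X,Z) where Z=f(Y):
- P(X,Z=0) = P(X,Y=0)
- P(X,Z=1) = P(X,Y=1) + P(X,Y=2)

I(X;Z) = I(X;f(Y)) = 0.0090 dits

Verification: 0.0240 ≥ 0.0090 ✓

Information cannot be created by processing; the function f can only lose information about X.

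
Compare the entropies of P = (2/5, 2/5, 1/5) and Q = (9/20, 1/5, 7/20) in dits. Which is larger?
P

Computing entropies in dits:
H(P) = 0.4581
H(Q) = 0.4554

Distribution P has higher entropy.

Intuition: The distribution closer to uniform (more spread out) has higher entropy.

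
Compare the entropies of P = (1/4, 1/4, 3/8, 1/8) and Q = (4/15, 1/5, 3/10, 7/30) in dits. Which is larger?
Q

Computing entropies in dits:
H(P) = 0.5737
H(Q) = 0.5972

Distribution Q has higher entropy.

Intuition: The distribution closer to uniform (more spread out) has higher entropy.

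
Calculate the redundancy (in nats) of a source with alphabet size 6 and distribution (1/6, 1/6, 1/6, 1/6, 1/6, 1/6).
0.0000 nats

Redundancy measures how far a source is from maximum entropy:
R = H_max - H(X)

Maximum entropy for 6 symbols: H_max = log_e(6) = 1.7918 nats
Actual entropy: H(X) = 1.7918 nats
Redundancy: R = 1.7918 - 1.7918 = 0.0000 nats

This redundancy represents potential for compression: the source could be compressed by 0.0000 nats per symbol.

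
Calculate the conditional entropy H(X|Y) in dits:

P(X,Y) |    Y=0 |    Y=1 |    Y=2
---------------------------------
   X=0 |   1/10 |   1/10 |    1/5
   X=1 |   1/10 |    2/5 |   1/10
0.2518 dits

Using the chain rule: H(X|Y) = H(X,Y) - H(Y)

First, compute H(X,Y) = 0.6990 dits

Marginal P(Y) = (1/5, 1/2, 3/10)
H(Y) = 0.4472 dits

H(X|Y) = H(X,Y) - H(Y) = 0.6990 - 0.4472 = 0.2518 dits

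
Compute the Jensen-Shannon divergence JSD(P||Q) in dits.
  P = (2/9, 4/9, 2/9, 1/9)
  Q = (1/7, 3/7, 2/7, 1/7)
0.0032 dits

Jensen-Shannon divergence is:
JSD(P||Q) = 0.5 × D_KL(P||M) + 0.5 × D_KL(Q||M)
where M = 0.5 × (P + Q) is the mixture distribution.

M = 0.5 × (2/9, 4/9, 2/9, 1/9) + 0.5 × (1/7, 3/7, 2/7, 1/7) = (0.18254, 0.436508, 0.253968, 0.126984)

D_KL(P||M) = 0.0031 dits
D_KL(Q||M) = 0.0033 dits

JSD(P||Q) = 0.5 × 0.0031 + 0.5 × 0.0033 = 0.0032 dits

Unlike KL divergence, JSD is symmetric and bounded: 0 ≤ JSD ≤ log(2).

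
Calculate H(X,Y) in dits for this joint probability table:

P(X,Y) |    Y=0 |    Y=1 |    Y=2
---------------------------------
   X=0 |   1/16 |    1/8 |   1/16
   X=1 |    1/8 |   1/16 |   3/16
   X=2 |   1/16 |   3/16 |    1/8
0.9123 dits

Joint entropy is H(X,Y) = -Σ_{x,y} p(x,y) log p(x,y).

Summing over all non-zero entries:
H(X,Y) = -[1/16·log_10(1/16) + 1/8·log_10(1/8) + 1/16·log_10(1/16) + 1/8·log_10(1/8) + 1/16·log_10(1/16) + 3/16·log_10(3/16) + 1/16·log_10(1/16) + 3/16·log_10(3/16) + 1/8·log_10(1/8)]
H(X,Y) = 0.9123 dits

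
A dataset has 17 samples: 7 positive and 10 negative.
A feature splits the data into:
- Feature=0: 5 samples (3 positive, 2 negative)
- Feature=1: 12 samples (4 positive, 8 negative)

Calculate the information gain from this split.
0.0436 bits

Information Gain = H(Y) - H(Y|Feature)

Before split:
P(positive) = 7/17 = 0.4118
H(Y) = 0.9774 bits

After split:
Feature=0: H = 0.9710 bits (weight = 5/17)
Feature=1: H = 0.9183 bits (weight = 12/17)
H(Y|Feature) = (5/17)×0.9710 + (12/17)×0.9183 = 0.9338 bits

Information Gain = 0.9774 - 0.9338 = 0.0436 bits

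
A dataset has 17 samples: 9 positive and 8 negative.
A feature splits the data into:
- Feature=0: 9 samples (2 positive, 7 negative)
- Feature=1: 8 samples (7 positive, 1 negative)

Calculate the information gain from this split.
0.3371 bits

Information Gain = H(Y) - H(Y|Feature)

Before split:
P(positive) = 9/17 = 0.5294
H(Y) = 0.9975 bits

After split:
Feature=0: H = 0.7642 bits (weight = 9/17)
Feature=1: H = 0.5436 bits (weight = 8/17)
H(Y|Feature) = (9/17)×0.7642 + (8/17)×0.5436 = 0.6604 bits

Information Gain = 0.9975 - 0.6604 = 0.3371 bits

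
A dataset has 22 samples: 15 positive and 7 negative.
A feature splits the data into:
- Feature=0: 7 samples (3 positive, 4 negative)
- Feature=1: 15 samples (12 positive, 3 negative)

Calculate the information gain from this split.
0.0967 bits

Information Gain = H(Y) - H(Y|Feature)

Before split:
P(positive) = 15/22 = 0.6818
H(Y) = 0.9024 bits

After split:
Feature=0: H = 0.9852 bits (weight = 7/22)
Feature=1: H = 0.7219 bits (weight = 15/22)
H(Y|Feature) = (7/22)×0.9852 + (15/22)×0.7219 = 0.8057 bits

Information Gain = 0.9024 - 0.8057 = 0.0967 bits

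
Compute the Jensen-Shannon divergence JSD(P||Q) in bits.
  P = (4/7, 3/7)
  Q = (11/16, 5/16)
0.0104 bits

Jensen-Shannon divergence is:
JSD(P||Q) = 0.5 × D_KL(P||M) + 0.5 × D_KL(Q||M)
where M = 0.5 × (P + Q) is the mixture distribution.

M = 0.5 × (4/7, 3/7) + 0.5 × (11/16, 5/16) = (0.629464, 0.370536)

D_KL(P||M) = 0.0102 bits
D_KL(Q||M) = 0.0107 bits

JSD(P||Q) = 0.5 × 0.0102 + 0.5 × 0.0107 = 0.0104 bits

Unlike KL divergence, JSD is symmetric and bounded: 0 ≤ JSD ≤ log(2).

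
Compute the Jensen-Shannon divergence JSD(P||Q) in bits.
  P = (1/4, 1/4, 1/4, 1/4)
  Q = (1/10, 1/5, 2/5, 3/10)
0.0402 bits

Jensen-Shannon divergence is:
JSD(P||Q) = 0.5 × D_KL(P||M) + 0.5 × D_KL(Q||M)
where M = 0.5 × (P + Q) is the mixture distribution.

M = 0.5 × (1/4, 1/4, 1/4, 1/4) + 0.5 × (1/10, 1/5, 2/5, 3/10) = (7/40, 9/40, 13/40, 11/40)

D_KL(P||M) = 0.0376 bits
D_KL(Q||M) = 0.0428 bits

JSD(P||Q) = 0.5 × 0.0376 + 0.5 × 0.0428 = 0.0402 bits

Unlike KL divergence, JSD is symmetric and bounded: 0 ≤ JSD ≤ log(2).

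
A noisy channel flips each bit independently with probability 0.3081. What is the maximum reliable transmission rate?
0.1090 bits

For a binary symmetric channel (BSC) with error probability p:
Capacity C = 1 - H(p) bits per symbol

where H(p) = -p log₂(p) - (1-p) log₂(1-p) is the binary entropy function.

H(0.3081) = 0.8910 bits
C = 1 - 0.8910 = 0.1090 bits per symbol

This means we can reliably transmit up to 0.1090 bits of information per channel use.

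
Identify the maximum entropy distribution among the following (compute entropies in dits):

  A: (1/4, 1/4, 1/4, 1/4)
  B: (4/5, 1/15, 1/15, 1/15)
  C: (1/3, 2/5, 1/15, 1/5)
A

For a discrete distribution over n outcomes, entropy is maximized by the uniform distribution.

Computing entropies:
H(A) = 0.6021 dits
H(B) = 0.3127 dits
H(C) = 0.5364 dits

The uniform distribution (where all probabilities equal 1/4) achieves the maximum entropy of log_10(4) = 0.6021 dits.

Distribution A has the highest entropy.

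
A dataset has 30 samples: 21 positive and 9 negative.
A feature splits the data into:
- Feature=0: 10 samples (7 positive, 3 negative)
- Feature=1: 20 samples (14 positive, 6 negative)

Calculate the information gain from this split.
0.0000 bits

Information Gain = H(Y) - H(Y|Feature)

Before split:
P(positive) = 21/30 = 0.7000
H(Y) = 0.8813 bits

After split:
Feature=0: H = 0.8813 bits (weight = 10/30)
Feature=1: H = 0.8813 bits (weight = 20/30)
H(Y|Feature) = (10/30)×0.8813 + (20/30)×0.8813 = 0.8813 bits

Information Gain = 0.8813 - 0.8813 = 0.0000 bits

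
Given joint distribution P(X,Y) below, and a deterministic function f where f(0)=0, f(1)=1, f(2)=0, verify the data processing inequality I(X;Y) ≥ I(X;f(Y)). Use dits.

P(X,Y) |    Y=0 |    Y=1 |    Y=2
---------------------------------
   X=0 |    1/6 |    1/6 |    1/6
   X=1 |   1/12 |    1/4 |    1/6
I(X;Y) = 0.0098, I(X;f(Y)) = 0.0062, inequality holds: 0.0098 ≥ 0.0062

Data Processing Inequality: For any Markov chain X → Y → Z, we have I(X;Y) ≥ I(X;Z).

Here Z = f(Y) is a deterministic function of Y, forming X → Y → Z.

Original I(X;Y) = 0.0098 dits

After applying f:
P(X,Z) where Z=f(Y):
- P(X,Z=0) = P(X,Y=0) + P(X,Y=2)
- P(X,Z=1) = P(X,Y=1)

I(X;Z) = I(X;f(Y)) = 0.0062 dits

Verification: 0.0098 ≥ 0.0062 ✓

Information cannot be created by processing; the function f can only lose information about X.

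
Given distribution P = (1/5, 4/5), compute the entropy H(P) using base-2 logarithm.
0.7219 bits

Shannon entropy is H(X) = -Σ p(x) log p(x).

For P = (1/5, 4/5):
H = -1/5 × log_2(1/5) -4/5 × log_2(4/5)
H = 0.7219 bits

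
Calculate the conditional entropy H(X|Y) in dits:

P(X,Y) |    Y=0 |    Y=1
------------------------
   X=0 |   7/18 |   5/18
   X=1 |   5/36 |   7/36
0.2710 dits

Using the chain rule: H(X|Y) = H(X,Y) - H(Y)

First, compute H(X,Y) = 0.5714 dits

Marginal P(Y) = (19/36, 17/36)
H(Y) = 0.3004 dits

H(X|Y) = H(X,Y) - H(Y) = 0.5714 - 0.3004 = 0.2710 dits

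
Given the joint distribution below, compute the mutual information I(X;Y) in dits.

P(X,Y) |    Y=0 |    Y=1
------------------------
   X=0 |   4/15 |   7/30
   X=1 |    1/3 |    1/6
0.0040 dits

Mutual information: I(X;Y) = H(X) + H(Y) - H(X,Y)

Marginals:
P(X) = (1/2, 1/2), H(X) = 0.3010 dits
P(Y) = (3/5, 2/5), H(Y) = 0.2923 dits

Joint entropy: H(X,Y) = 0.5893 dits

I(X;Y) = 0.3010 + 0.2923 - 0.5893 = 0.0040 dits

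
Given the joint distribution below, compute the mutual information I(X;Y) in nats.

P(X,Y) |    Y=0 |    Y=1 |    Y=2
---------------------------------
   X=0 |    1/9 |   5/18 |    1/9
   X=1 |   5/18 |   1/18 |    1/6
0.1234 nats

Mutual information: I(X;Y) = H(X) + H(Y) - H(X,Y)

Marginals:
P(X) = (1/2, 1/2), H(X) = 0.6931 nats
P(Y) = (7/18, 1/3, 5/18), H(Y) = 1.0893 nats

Joint entropy: H(X,Y) = 1.6591 nats

I(X;Y) = 0.6931 + 1.0893 - 1.6591 = 0.1234 nats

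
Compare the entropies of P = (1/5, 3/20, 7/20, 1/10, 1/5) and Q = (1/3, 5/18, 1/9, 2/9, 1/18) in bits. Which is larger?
P

Computing entropies in bits:
H(P) = 2.2016
H(Q) = 2.1077

Distribution P has higher entropy.

Intuition: The distribution closer to uniform (more spread out) has higher entropy.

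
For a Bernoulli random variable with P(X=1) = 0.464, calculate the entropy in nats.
0.6906 nats

The binary entropy function is:
H(p) = -p log(p) - (1-p) log(1-p)

H(0.464) = -0.464 × log_e(0.464) - 0.536 × log_e(0.536)
H(0.464) = 0.6906 nats

Note: Binary entropy is maximized at p=0.5 (H=1 bit) and minimized at p=0 or p=1 (H=0).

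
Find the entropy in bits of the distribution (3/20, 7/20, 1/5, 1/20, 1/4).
2.1211 bits

Shannon entropy is H(X) = -Σ p(x) log p(x).

For P = (3/20, 7/20, 1/5, 1/20, 1/4):
H = -3/20 × log_2(3/20) -7/20 × log_2(7/20) -1/5 × log_2(1/5) -1/20 × log_2(1/20) -1/4 × log_2(1/4)
H = 2.1211 bits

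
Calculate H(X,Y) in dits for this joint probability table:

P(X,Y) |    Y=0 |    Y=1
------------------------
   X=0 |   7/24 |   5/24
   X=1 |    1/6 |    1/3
0.5867 dits

Joint entropy is H(X,Y) = -Σ_{x,y} p(x,y) log p(x,y).

Summing over all non-zero entries:
H(X,Y) = -[7/24·log_10(7/24) + 5/24·log_10(5/24) + 1/6·log_10(1/6) + 1/3·log_10(1/3)]
H(X,Y) = 0.5867 dits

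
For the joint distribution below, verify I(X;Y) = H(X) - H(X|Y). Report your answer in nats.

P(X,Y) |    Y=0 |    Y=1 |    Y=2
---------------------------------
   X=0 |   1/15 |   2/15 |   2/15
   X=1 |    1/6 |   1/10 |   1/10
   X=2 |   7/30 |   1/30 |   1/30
I(X;Y) = 0.1126 nats

Mutual information has multiple equivalent forms:
- I(X;Y) = H(X) - H(X|Y)
- I(X;Y) = H(Y) - H(Y|X)
- I(X;Y) = H(X) + H(Y) - H(X,Y)

Computing all quantities:
H(X) = 1.0953, H(Y) = 1.0606, H(X,Y) = 2.0433
H(X|Y) = 0.9827, H(Y|X) = 0.9480

Verification:
H(X) - H(X|Y) = 1.0953 - 0.9827 = 0.1126
H(Y) - H(Y|X) = 1.0606 - 0.9480 = 0.1126
H(X) + H(Y) - H(X,Y) = 1.0953 + 1.0606 - 2.0433 = 0.1126

All forms give I(X;Y) = 0.1126 nats. ✓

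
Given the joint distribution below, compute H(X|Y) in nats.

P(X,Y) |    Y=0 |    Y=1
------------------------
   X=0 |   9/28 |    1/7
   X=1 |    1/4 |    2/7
0.6644 nats

Using the chain rule: H(X|Y) = H(X,Y) - H(Y)

First, compute H(X,Y) = 1.3473 nats

Marginal P(Y) = (4/7, 3/7)
H(Y) = 0.6829 nats

H(X|Y) = H(X,Y) - H(Y) = 1.3473 - 0.6829 = 0.6644 nats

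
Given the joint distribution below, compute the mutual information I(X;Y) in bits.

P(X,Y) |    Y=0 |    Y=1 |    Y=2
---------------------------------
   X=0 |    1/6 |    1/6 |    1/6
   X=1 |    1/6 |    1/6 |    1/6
0.0000 bits

Mutual information: I(X;Y) = H(X) + H(Y) - H(X,Y)

Marginals:
P(X) = (1/2, 1/2), H(X) = 1.0000 bits
P(Y) = (1/3, 1/3, 1/3), H(Y) = 1.5850 bits

Joint entropy: H(X,Y) = 2.5850 bits

I(X;Y) = 1.0000 + 1.5850 - 2.5850 = 0.0000 bits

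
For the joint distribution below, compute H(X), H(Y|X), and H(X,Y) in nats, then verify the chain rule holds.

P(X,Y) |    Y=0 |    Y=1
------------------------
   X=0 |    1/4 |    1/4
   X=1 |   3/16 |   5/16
H(X,Y) = 1.3705, H(X) = 0.6931, H(Y|X) = 0.6774 (all in nats)

Chain rule: H(X,Y) = H(X) + H(Y|X)

Left side — joint entropy directly:
H(X,Y) = -Σ p(x,y) log p(x,y) = 1.3705 nats

Right side — compute H(Y|X) from the conditional distributions:
P(X) = (1/2, 1/2), so H(X) = 0.6931 nats
H(Y|X) = Σ_x P(X=x) · H(Y|X=x):
  P(Y|X=0) = (1/2, 1/2), H(Y|X=0) = 0.6931, weight P(X=0) = 1/2
  P(Y|X=1) = (3/8, 5/8), H(Y|X=1) = 0.6616, weight P(X=1) = 1/2
H(Y|X) = 0.6774 nats

H(X) + H(Y|X) = 0.6931 + 0.6774 = 1.3705 nats

Both sides equal 1.3705 nats. ✓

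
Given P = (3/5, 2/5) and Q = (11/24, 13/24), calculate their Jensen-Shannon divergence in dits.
0.0044 dits

Jensen-Shannon divergence is:
JSD(P||Q) = 0.5 × D_KL(P||M) + 0.5 × D_KL(Q||M)
where M = 0.5 × (P + Q) is the mixture distribution.

M = 0.5 × (3/5, 2/5) + 0.5 × (11/24, 13/24) = (0.529167, 0.470833)

D_KL(P||M) = 0.0044 dits
D_KL(Q||M) = 0.0044 dits

JSD(P||Q) = 0.5 × 0.0044 + 0.5 × 0.0044 = 0.0044 dits

Unlike KL divergence, JSD is symmetric and bounded: 0 ≤ JSD ≤ log(2).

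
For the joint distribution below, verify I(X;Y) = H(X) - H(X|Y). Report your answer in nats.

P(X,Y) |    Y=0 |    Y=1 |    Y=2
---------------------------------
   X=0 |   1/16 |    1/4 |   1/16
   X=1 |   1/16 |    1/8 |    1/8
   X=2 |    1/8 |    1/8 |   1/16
I(X;Y) = 0.0551 nats

Mutual information has multiple equivalent forms:
- I(X;Y) = H(X) - H(X|Y)
- I(X;Y) = H(Y) - H(Y|X)
- I(X;Y) = H(X) + H(Y) - H(X,Y)

Computing all quantities:
H(X) = 1.0948, H(Y) = 1.0397, H(X,Y) = 2.0794
H(X|Y) = 1.0397, H(Y|X) = 0.9847

Verification:
H(X) - H(X|Y) = 1.0948 - 1.0397 = 0.0551
H(Y) - H(Y|X) = 1.0397 - 0.9847 = 0.0551
H(X) + H(Y) - H(X,Y) = 1.0948 + 1.0397 - 2.0794 = 0.0551

All forms give I(X;Y) = 0.0551 nats. ✓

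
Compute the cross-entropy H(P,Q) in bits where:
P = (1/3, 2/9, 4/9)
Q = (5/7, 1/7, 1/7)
2.0334 bits

Cross-entropy: H(P,Q) = -Σ p(x) log q(x)

Alternatively: H(P,Q) = H(P) + D_KL(P||Q)
H(P) = 1.5305 bits
D_KL(P||Q) = 0.5029 bits

H(P,Q) = 1.5305 + 0.5029 = 2.0334 bits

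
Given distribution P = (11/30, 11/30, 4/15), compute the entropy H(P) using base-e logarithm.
1.0882 nats

Shannon entropy is H(X) = -Σ p(x) log p(x).

For P = (11/30, 11/30, 4/15):
H = -11/30 × log_e(11/30) -11/30 × log_e(11/30) -4/15 × log_e(4/15)
H = 1.0882 nats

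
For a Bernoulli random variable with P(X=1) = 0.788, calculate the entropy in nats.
0.5166 nats

The binary entropy function is:
H(p) = -p log(p) - (1-p) log(1-p)

H(0.788) = -0.788 × log_e(0.788) - 0.212 × log_e(0.212)
H(0.788) = 0.5166 nats

Note: Binary entropy is maximized at p=0.5 (H=1 bit) and minimized at p=0 or p=1 (H=0).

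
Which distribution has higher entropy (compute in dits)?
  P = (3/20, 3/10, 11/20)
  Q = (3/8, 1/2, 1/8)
P

Computing entropies in dits:
H(P) = 0.4233
H(Q) = 0.4231

Distribution P has higher entropy.

Intuition: The distribution closer to uniform (more spread out) has higher entropy.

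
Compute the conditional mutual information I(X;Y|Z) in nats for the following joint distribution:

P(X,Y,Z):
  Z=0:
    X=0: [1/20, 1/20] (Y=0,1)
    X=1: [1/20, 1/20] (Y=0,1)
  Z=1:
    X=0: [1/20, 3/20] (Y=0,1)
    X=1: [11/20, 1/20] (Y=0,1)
0.1653 nats

Conditional mutual information: I(X;Y|Z) = H(X|Z) + H(Y|Z) - H(X,Y|Z)

H(Z) = 0.5004
H(X,Z) = 1.0889 → H(X|Z) = 0.5885
H(Y,Z) = 1.0889 → H(Y|Z) = 0.5885
H(X,Y,Z) = 1.5121 → H(X,Y|Z) = 1.0117

I(X;Y|Z) = 0.5885 + 0.5885 - 1.0117 = 0.1653 nats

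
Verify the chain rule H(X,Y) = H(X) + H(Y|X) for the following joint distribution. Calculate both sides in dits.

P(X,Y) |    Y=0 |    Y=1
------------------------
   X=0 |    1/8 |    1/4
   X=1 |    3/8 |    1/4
H(X,Y) = 0.5737, H(X) = 0.2873, H(Y|X) = 0.2863 (all in dits)

Chain rule: H(X,Y) = H(X) + H(Y|X)

Left side — joint entropy directly:
H(X,Y) = -Σ p(x,y) log p(x,y) = 0.5737 dits

Right side — compute H(Y|X) from the conditional distributions:
P(X) = (3/8, 5/8), so H(X) = 0.2873 dits
H(Y|X) = Σ_x P(X=x) · H(Y|X=x):
  P(Y|X=0) = (1/3, 2/3), H(Y|X=0) = 0.2764, weight P(X=0) = 3/8
  P(Y|X=1) = (3/5, 2/5), H(Y|X=1) = 0.2923, weight P(X=1) = 5/8
H(Y|X) = 0.2863 dits

H(X) + H(Y|X) = 0.2873 + 0.2863 = 0.5737 dits

Both sides equal 0.5737 dits. ✓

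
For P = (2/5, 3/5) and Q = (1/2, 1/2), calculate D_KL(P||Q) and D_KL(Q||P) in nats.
D_KL(P||Q) = 0.0201, D_KL(Q||P) = 0.0204

KL divergence is not symmetric: D_KL(P||Q) ≠ D_KL(Q||P) in general.

D_KL(P||Q) = 0.0201 nats
D_KL(Q||P) = 0.0204 nats

No, they are not equal!

This asymmetry is why KL divergence is not a true distance metric.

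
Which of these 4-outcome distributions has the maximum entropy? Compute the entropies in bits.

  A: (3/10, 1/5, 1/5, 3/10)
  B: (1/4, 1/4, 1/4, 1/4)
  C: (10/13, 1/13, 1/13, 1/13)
B

For a discrete distribution over n outcomes, entropy is maximized by the uniform distribution.

Computing entropies:
H(A) = 1.9710 bits
H(B) = 2.0000 bits
H(C) = 1.1451 bits

The uniform distribution (where all probabilities equal 1/4) achieves the maximum entropy of log_2(4) = 2.0000 bits.

Distribution B has the highest entropy.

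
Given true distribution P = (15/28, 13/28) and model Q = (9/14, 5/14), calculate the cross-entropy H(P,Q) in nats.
0.7147 nats

Cross-entropy: H(P,Q) = -Σ p(x) log q(x)

Alternatively: H(P,Q) = H(P) + D_KL(P||Q)
H(P) = 0.6906 nats
D_KL(P||Q) = 0.0241 nats

H(P,Q) = 0.6906 + 0.0241 = 0.7147 nats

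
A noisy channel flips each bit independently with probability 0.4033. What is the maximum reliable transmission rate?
0.0272 bits

For a binary symmetric channel (BSC) with error probability p:
Capacity C = 1 - H(p) bits per symbol

where H(p) = -p log₂(p) - (1-p) log₂(1-p) is the binary entropy function.

H(0.4033) = 0.9728 bits
C = 1 - 0.9728 = 0.0272 bits per symbol

This means we can reliably transmit up to 0.0272 bits of information per channel use.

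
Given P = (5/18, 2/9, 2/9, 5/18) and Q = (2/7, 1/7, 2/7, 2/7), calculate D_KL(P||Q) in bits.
0.0385 bits

KL divergence: D_KL(P||Q) = Σ p(x) log(p(x)/q(x))

Computing term by term:
  x=0: 5/18 × log_2[(5/18)/(2/7)] = 5/18 × -0.0406 = -0.0113
  x=1: 2/9 × log_2[(2/9)/(1/7)] = 2/9 × 0.6374 = 0.1417
  x=2: 2/9 × log_2[(2/9)/(2/7)] = 2/9 × -0.3626 = -0.0806
  x=3: 5/18 × log_2[(5/18)/(2/7)] = 5/18 × -0.0406 = -0.0113

D_KL(P||Q) = 0.0385 bits

Note: KL divergence is always non-negative and equals 0 iff P = Q.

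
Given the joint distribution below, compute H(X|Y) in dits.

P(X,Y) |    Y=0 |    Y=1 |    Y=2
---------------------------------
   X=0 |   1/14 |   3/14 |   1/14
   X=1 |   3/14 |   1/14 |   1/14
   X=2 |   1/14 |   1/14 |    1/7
0.4238 dits

Using the chain rule: H(X|Y) = H(X,Y) - H(Y)

First, compute H(X,Y) = 0.8986 dits

Marginal P(Y) = (5/14, 5/14, 2/7)
H(Y) = 0.4748 dits

H(X|Y) = H(X,Y) - H(Y) = 0.8986 - 0.4748 = 0.4238 dits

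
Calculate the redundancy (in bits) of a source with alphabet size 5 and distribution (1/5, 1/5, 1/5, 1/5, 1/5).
0.0000 bits

Redundancy measures how far a source is from maximum entropy:
R = H_max - H(X)

Maximum entropy for 5 symbols: H_max = log_2(5) = 2.3219 bits
Actual entropy: H(X) = 2.3219 bits
Redundancy: R = 2.3219 - 2.3219 = 0.0000 bits

This redundancy represents potential for compression: the source could be compressed by 0.0000 bits per symbol.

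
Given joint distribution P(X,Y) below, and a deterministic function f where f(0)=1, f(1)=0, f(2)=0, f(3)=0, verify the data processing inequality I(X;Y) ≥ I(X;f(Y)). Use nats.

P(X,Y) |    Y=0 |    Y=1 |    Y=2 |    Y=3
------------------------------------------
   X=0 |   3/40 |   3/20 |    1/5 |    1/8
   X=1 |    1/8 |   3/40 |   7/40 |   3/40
I(X;Y) = 0.0212, I(X;f(Y)) = 0.0155, inequality holds: 0.0212 ≥ 0.0155

Data Processing Inequality: For any Markov chain X → Y → Z, we have I(X;Y) ≥ I(X;Z).

Here Z = f(Y) is a deterministic function of Y, forming X → Y → Z.

Original I(X;Y) = 0.0212 nats

After applying f:
P(X,Z) where Z=f(Y):
- P(X,Z=0) = P(X,Y=1) + P(X,Y=2) + P(X,Y=3)
- P(X,Z=1) = P(X,Y=0)

I(X;Z) = I(X;f(Y)) = 0.0155 nats

Verification: 0.0212 ≥ 0.0155 ✓

Information cannot be created by processing; the function f can only lose information about X.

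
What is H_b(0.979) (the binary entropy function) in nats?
0.1019 nats

The binary entropy function is:
H(p) = -p log(p) - (1-p) log(1-p)

H(0.979) = -0.979 × log_e(0.979) - 0.021 × log_e(0.021)
H(0.979) = 0.1019 nats

Note: Binary entropy is maximized at p=0.5 (H=1 bit) and minimized at p=0 or p=1 (H=0).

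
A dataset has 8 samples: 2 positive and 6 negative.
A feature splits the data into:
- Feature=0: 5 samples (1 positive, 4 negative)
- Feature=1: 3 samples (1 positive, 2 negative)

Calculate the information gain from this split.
0.0157 bits

Information Gain = H(Y) - H(Y|Feature)

Before split:
P(positive) = 2/8 = 0.2500
H(Y) = 0.8113 bits

After split:
Feature=0: H = 0.7219 bits (weight = 5/8)
Feature=1: H = 0.9183 bits (weight = 3/8)
H(Y|Feature) = (5/8)×0.7219 + (3/8)×0.9183 = 0.7956 bits

Information Gain = 0.8113 - 0.7956 = 0.0157 bits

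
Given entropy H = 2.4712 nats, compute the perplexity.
11.8366

Perplexity is e^H (or exp(H) for natural log).

H = 2.4712 nats
Perplexity = e^2.4712 = 11.8366

Interpretation: The model's uncertainty is equivalent to choosing uniformly among 11.8 options.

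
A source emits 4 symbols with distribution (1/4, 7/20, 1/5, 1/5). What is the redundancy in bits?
0.0411 bits

Redundancy measures how far a source is from maximum entropy:
R = H_max - H(X)

Maximum entropy for 4 symbols: H_max = log_2(4) = 2.0000 bits
Actual entropy: H(X) = 1.9589 bits
Redundancy: R = 2.0000 - 1.9589 = 0.0411 bits

This redundancy represents potential for compression: the source could be compressed by 0.0411 bits per symbol.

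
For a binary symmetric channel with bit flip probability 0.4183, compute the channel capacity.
0.0193 bits

For a binary symmetric channel (BSC) with error probability p:
Capacity C = 1 - H(p) bits per symbol

where H(p) = -p log₂(p) - (1-p) log₂(1-p) is the binary entropy function.

H(0.4183) = 0.9807 bits
C = 1 - 0.9807 = 0.0193 bits per symbol

This means we can reliably transmit up to 0.0193 bits of information per channel use.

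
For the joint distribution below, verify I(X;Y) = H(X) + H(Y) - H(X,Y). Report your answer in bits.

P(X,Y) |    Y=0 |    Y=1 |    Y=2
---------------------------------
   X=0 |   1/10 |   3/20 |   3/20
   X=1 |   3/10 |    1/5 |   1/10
I(X;Y) = 0.0589 bits

Mutual information has multiple equivalent forms:
- I(X;Y) = H(X) - H(X|Y)
- I(X;Y) = H(Y) - H(Y|X)
- I(X;Y) = H(X) + H(Y) - H(X,Y)

Computing all quantities:
H(X) = 0.9710, H(Y) = 1.5589, H(X,Y) = 2.4710
H(X|Y) = 0.9121, H(Y|X) = 1.5000

Verification:
H(X) - H(X|Y) = 0.9710 - 0.9121 = 0.0589
H(Y) - H(Y|X) = 1.5589 - 1.5000 = 0.0589
H(X) + H(Y) - H(X,Y) = 0.9710 + 1.5589 - 2.4710 = 0.0589

All forms give I(X;Y) = 0.0589 bits. ✓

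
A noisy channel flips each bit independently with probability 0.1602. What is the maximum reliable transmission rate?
0.3652 bits

For a binary symmetric channel (BSC) with error probability p:
Capacity C = 1 - H(p) bits per symbol

where H(p) = -p log₂(p) - (1-p) log₂(1-p) is the binary entropy function.

H(0.1602) = 0.6348 bits
C = 1 - 0.6348 = 0.3652 bits per symbol

This means we can reliably transmit up to 0.3652 bits of information per channel use.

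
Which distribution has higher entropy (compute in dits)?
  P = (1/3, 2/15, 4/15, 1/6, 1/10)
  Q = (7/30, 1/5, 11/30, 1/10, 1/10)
P

Computing entropies in dits:
H(P) = 0.6585
H(Q) = 0.6470

Distribution P has higher entropy.

Intuition: The distribution closer to uniform (more spread out) has higher entropy.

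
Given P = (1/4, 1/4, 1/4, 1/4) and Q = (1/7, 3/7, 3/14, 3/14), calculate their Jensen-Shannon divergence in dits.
0.0090 dits

Jensen-Shannon divergence is:
JSD(P||Q) = 0.5 × D_KL(P||M) + 0.5 × D_KL(Q||M)
where M = 0.5 × (P + Q) is the mixture distribution.

M = 0.5 × (1/4, 1/4, 1/4, 1/4) + 0.5 × (1/7, 3/7, 3/14, 3/14) = (0.196429, 0.339286, 0.232143, 0.232143)

D_KL(P||M) = 0.0091 dits
D_KL(Q||M) = 0.0088 dits

JSD(P||Q) = 0.5 × 0.0091 + 0.5 × 0.0088 = 0.0090 dits

Unlike KL divergence, JSD is symmetric and bounded: 0 ≤ JSD ≤ log(2).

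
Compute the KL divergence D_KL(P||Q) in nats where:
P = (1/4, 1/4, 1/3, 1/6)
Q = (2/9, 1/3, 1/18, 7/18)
0.4136 nats

KL divergence: D_KL(P||Q) = Σ p(x) log(p(x)/q(x))

Computing term by term:
  x=0: 1/4 × log_e[(1/4)/(2/9)] = 1/4 × 0.1178 = 0.0294
  x=1: 1/4 × log_e[(1/4)/(1/3)] = 1/4 × -0.2877 = -0.0719
  x=2: 1/3 × log_e[(1/3)/(1/18)] = 1/3 × 1.7918 = 0.5973
  x=3: 1/6 × log_e[(1/6)/(7/18)] = 1/6 × -0.8473 = -0.1412

D_KL(P||Q) = 0.4136 nats

Note: KL divergence is always non-negative and equals 0 iff P = Q.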